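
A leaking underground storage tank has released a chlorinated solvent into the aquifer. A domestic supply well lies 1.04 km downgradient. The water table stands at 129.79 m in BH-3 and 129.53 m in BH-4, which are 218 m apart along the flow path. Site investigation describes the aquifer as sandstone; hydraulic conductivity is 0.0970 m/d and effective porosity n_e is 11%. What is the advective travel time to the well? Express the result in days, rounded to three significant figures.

Hydraulic gradient i = (129.79 − 129.53) / 218 = 0.26 / 218 = 0.001193
q = Ki = 0.0970 × 0.001193 = 1.157e-4 m/d
Seepage velocity v = q / n = 1.157e-4 / 0.11 = 0.001052 m/d
L = 1.04 km = 1040 m
t = L / v = 1040 / 0.001052 = 988900 d

989000 days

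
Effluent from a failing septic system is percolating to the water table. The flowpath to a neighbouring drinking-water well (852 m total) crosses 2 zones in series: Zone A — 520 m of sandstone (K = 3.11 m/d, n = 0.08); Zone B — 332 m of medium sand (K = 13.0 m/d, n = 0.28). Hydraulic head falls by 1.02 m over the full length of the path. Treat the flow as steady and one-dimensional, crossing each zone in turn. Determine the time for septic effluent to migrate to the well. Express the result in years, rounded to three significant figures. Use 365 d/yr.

69.7 years

Continuity: the same q passes through each zone, so ΔH = q·Σ(L_j/K_j) — the zones act as resistances in series.
Σ(L/K) = 520/3.11 + 332/13.0 = 167.2 + 25.54 = 192.7 d
q = ΔH / Σ(L/K) = 1.02 / 192.7 = 0.005292 m/d (same in every zone)
Zone A: v = q/n = 0.005292/0.08 = 0.06615 m/d → t_A = 520/0.06615 = 7861 d
Zone B: v = q/n = 0.005292/0.28 = 0.01890 m/d → t_B = 332/0.01890 = 17570 d
Total t = 7861 + 17570 = 25430 d
   = 25430 / 365 = 69.7 yr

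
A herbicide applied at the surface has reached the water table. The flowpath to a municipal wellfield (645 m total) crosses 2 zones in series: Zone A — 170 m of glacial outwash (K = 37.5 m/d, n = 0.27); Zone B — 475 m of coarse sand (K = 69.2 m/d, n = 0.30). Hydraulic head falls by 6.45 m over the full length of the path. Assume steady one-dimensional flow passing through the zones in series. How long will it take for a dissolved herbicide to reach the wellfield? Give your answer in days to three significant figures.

333 days

Steady 1-D flow in series ⇒ the Darcy flux q is identical in every zone and the zone head losses add (resistances L/K in series).
Σ(L/K) = 170/37.5 + 475/69.2 = 4.533 + 6.864 = 11.40 d
q = ΔH / Σ(L/K) = 6.45 / 11.40 = 0.5659 m/d (same in every zone)
Zone A: v = q/n = 0.5659/0.27 = 2.096 m/d → t_A = 170/2.096 = 81.11 d
Zone B: v = q/n = 0.5659/0.30 = 1.886 m/d → t_B = 475/1.886 = 251.8 d
Total t = 81.11 + 251.8 = 332.9 d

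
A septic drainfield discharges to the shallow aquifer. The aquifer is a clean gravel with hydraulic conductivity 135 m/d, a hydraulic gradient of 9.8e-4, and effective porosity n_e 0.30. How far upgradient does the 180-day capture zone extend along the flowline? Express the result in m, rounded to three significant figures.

79.4 m

Darcy flux q = K·i = 135 × 9.8e-4 = 0.1323 m/d
v = Ki/n = 135·9.8e-4/0.30 = 0.4410 m/d
L = v × T = 0.4410 × 180 = 79.38 m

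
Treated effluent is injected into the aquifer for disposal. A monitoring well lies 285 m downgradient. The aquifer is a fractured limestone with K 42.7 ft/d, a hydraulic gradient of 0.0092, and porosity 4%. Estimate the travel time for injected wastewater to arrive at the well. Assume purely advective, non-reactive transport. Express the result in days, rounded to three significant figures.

95.2 days

K = 42.7 ft/d × 0.3048 = 13.01 m/d
Specific discharge q = 13.01 × 0.0092 = 0.1197 m/d
Seepage velocity v = q / n = 0.1197 / 0.04 = 2.993 m/d
t = L / v = 285 / 2.993 = 95.21 d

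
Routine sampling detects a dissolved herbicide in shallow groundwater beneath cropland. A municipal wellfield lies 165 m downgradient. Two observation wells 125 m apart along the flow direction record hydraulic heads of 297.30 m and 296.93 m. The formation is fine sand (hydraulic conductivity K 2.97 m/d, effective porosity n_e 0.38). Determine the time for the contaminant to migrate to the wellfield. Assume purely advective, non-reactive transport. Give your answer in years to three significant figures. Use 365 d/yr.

Hydraulic gradient i = (297.30 − 296.93) / 125 = 0.37 / 125 = 0.002960
Specific discharge q = 2.97 × 0.002960 = 0.008791 m/d
Average linear velocity = 0.008791 / 0.38 = 0.02313 m/d
t = L / v = 165 / 0.02313 = 7132 d
   = 7132 / 365 = 19.5 yr

19.5 years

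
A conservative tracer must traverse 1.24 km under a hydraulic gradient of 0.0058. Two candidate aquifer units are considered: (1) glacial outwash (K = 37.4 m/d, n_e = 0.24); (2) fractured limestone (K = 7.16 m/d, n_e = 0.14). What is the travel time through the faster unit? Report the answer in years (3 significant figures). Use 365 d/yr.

Unit 1 (glacial outwash): v = 37.4×0.0058/0.24 = 0.9038 m/d, t = 1240/0.9038 = 1372 d
Unit 2 (fractured limestone): v = 7.16×0.0058/0.14 = 0.2966 m/d, t = 1240/0.2966 = 4180 d
Faster: 1372 d / 365 = 3.76 yr

3.76 years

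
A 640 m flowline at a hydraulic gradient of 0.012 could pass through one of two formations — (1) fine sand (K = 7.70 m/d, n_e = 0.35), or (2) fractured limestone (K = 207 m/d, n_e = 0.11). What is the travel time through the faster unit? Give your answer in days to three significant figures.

28.3 days

Unit 1 (fine sand): v = 7.70×0.012/0.35 = 0.2640 m/d, t = 640/0.2640 = 2424 d
Unit 2 (fractured limestone): v = 207×0.012/0.11 = 22.58 m/d, t = 640/22.58 = 28.34 d
Faster unit: t = 28.3 d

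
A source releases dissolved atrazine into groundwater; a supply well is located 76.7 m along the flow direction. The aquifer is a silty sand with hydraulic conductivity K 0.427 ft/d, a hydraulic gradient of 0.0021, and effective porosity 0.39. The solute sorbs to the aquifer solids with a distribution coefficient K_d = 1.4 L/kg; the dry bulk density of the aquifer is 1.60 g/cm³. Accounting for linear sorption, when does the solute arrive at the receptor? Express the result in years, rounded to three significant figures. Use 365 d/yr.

2020 years

K = 0.427 ft/d × 0.3048 = 0.1301 m/d
Darcy flux q = K·i = 0.1301 × 0.0021 = 2.733e-4 m/d
Seepage velocity v = q / n = 2.733e-4 / 0.39 = 7.008e-4 m/d
Retardation R = 1 + ρ_b·K_d/n = 1 + 1.60×1.4/0.39 = 6.744
Contaminant velocity v_c = v/R = 7.008e-4/6.744 = 1.039e-4 m/d
t = L/v_c = 76.7/1.039e-4 = 738100 d
   = 738100/365 = 2020 yr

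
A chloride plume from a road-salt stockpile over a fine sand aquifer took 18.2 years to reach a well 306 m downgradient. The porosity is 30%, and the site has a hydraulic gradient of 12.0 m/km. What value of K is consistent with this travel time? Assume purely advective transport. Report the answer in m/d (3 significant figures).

t = 18.2 years = 6643 d
v = L / t = 306 / 6643 = 0.04606 m/d
K = v · n / i = 0.04606 × 0.30 / 0.012 = 1.15 m/d

1.15 m/d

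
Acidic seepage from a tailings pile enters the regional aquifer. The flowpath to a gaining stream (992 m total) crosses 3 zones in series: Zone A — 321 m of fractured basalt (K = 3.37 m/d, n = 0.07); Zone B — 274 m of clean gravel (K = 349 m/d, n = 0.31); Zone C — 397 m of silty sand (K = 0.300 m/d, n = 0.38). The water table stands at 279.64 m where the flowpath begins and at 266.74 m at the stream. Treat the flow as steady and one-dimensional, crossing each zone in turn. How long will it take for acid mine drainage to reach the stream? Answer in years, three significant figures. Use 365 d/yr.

Total head drop ΔH = 279.64 − 266.74 = 12.90 m
Steady 1-D flow in series ⇒ the Darcy flux q is identical in every zone and the zone head losses add (resistances L/K in series).
Σ(L/K) = 321/3.37 + 274/349 + 397/0.300 = 95.25 + 0.7851 + 1323 = 1419 d
q = ΔH / Σ(L/K) = 12.90 / 1419 = 0.009089 m/d (same in every zone)
Zone A: v = q/n = 0.009089/0.07 = 0.1298 m/d → t_A = 321/0.1298 = 2472 d
Zone B: v = q/n = 0.009089/0.31 = 0.02932 m/d → t_B = 274/0.02932 = 9346 d
Zone C: v = q/n = 0.009089/0.38 = 0.02392 m/d → t_C = 397/0.02392 = 16600 d
Total t = 2472 + 9346 + 16600 = 28420 d
   = 28420 / 365 = 77.9 yr

77.9 years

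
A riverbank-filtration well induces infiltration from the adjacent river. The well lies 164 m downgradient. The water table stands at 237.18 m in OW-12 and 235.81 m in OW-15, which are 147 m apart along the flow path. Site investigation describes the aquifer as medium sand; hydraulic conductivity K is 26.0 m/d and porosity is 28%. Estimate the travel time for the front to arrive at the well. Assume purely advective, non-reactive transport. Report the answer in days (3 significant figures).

Hydraulic gradient i = (237.18 − 235.81) / 147 = 1.37 / 147 = 0.009320
Darcy flux q = K·i = 26.0 × 0.009320 = 0.2423 m/d
Seepage velocity v = q / n = 0.2423 / 0.28 = 0.8654 m/d
t = L / v = 164 / 0.8654 = 189.5 d

190 days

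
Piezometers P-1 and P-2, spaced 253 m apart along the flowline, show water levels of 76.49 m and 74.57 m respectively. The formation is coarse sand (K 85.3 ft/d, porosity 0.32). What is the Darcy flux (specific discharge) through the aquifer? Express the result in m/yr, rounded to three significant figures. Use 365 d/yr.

Hydraulic gradient i = (76.49 − 74.57) / 253 = 1.92 / 253 = 0.007589
K = 85.3 ft/d × 0.3048 = 26.00 m/d
Darcy flux q = K·i = 26.00 × 0.007589 = 0.1973 m/d
   = 0.1973 × 365 = 72.0 m/yr

72.0 m/yr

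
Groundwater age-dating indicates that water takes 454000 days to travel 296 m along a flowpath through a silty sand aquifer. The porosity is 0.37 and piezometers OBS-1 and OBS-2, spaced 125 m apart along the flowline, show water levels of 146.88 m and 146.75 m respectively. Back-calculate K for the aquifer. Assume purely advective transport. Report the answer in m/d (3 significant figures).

0.232 m/d

Hydraulic gradient i = (146.88 − 146.75) / 125 = 0.13 / 125 = 0.001040
v = L / t = 296 / 454000 = 6.520e-4 m/d
K = v · n / i = 6.520e-4 × 0.37 / 0.001040 = 0.232 m/d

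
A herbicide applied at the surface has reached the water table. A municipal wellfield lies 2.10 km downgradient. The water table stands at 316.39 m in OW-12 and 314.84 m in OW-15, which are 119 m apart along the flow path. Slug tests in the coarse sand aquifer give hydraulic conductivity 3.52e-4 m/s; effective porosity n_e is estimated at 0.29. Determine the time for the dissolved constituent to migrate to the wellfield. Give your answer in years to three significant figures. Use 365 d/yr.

4.21 years

Hydraulic gradient i = (316.39 − 314.84) / 119 = 1.55 / 119 = 0.01303
K = 3.52e-4 m/s × 86400 s/d = 30.41 m/d
Darcy flux q = K·i = 30.41 × 0.01303 = 0.3961 m/d
Seepage velocity v = q / n = 0.3961 / 0.29 = 1.366 m/d
L = 2.10 km = 2100 m
t = L / v = 2100 / 1.366 = 1537 d
   = 1537 / 365 = 4.21 yr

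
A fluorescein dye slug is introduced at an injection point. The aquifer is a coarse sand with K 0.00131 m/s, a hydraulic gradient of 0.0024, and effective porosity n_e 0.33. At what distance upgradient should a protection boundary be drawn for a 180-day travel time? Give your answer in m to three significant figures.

K = 0.00131 m/s × 86400 s/d = 113.2 m/d
Specific discharge q = 113.2 × 0.0024 = 0.2716 m/d
v_s = q/n_e = 0.2716/0.33 = 0.8232 m/d
L = v × T = 0.8232 × 180 = 148.2 m

148 m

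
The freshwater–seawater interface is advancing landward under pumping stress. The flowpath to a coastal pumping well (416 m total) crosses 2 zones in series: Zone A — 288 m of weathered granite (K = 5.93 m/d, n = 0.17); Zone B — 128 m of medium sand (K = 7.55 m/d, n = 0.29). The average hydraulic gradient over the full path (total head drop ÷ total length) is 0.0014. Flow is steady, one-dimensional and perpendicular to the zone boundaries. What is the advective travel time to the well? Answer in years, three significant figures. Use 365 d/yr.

Continuity: the same q passes through each zone, so ΔH = q·Σ(L_j/K_j) — the zones act as resistances in series.
Σ(L/K) = 288/5.93 + 128/7.55 = 48.57 + 16.95 = 65.52 d
K_eq = L_total / Σ(L/K) = 416 / 65.52 = 6.349 m/d
q = K_eq · i = 6.349 × 0.0014 = 0.008889 m/d (same in every zone)
Zone A: v = q/n = 0.008889/0.17 = 0.05229 m/d → t_A = 288/0.05229 = 5508 d
Zone B: v = q/n = 0.008889/0.29 = 0.03065 m/d → t_B = 128/0.03065 = 4176 d
Total t = 5508 + 4176 = 9684 d
   = 9684 / 365 = 26.5 yr

26.5 years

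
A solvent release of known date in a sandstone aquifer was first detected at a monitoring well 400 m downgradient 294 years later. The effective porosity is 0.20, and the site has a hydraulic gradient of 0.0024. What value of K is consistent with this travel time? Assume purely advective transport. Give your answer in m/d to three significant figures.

t = 294 years = 107300 d
v = L / t = 400 / 107300 = 0.003728 m/d
K = v · n / i = 0.003728 × 0.20 / 0.0024 = 0.311 m/d

0.311 m/d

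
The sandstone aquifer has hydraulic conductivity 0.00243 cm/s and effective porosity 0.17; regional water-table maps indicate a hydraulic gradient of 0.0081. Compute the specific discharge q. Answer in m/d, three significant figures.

K = 0.00243 cm/s × 864 = 2.100 m/d
q = Ki = 2.100 × 0.0081 = 0.01701 m/d

0.0170 m/d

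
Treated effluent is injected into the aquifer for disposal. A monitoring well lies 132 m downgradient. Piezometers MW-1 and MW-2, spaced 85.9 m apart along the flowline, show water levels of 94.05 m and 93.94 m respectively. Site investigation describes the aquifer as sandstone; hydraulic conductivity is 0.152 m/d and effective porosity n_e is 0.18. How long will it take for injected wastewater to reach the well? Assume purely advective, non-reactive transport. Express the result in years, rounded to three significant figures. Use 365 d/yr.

334 years

Hydraulic gradient i = (94.05 − 93.94) / 85.9 = 0.11 / 85.9 = 0.001281
Darcy flux q = K·i = 0.152 × 0.001281 = 1.946e-4 m/d
Average linear velocity = 1.946e-4 / 0.18 = 0.001081 m/d
t = L / v = 132 / 0.001081 = 122100 d
   = 122100 / 365 = 334 yr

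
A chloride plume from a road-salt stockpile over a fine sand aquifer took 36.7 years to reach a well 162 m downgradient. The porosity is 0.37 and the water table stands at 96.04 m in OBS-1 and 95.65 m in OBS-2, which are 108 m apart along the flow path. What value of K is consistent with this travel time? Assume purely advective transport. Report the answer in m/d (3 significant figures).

Hydraulic gradient i = (96.04 − 95.65) / 108 = 0.39 / 108 = 0.003611
t = 36.7 years = 13400 d
v = L / t = 162 / 13400 = 0.01209 m/d
K = v · n / i = 0.01209 × 0.37 / 0.003611 = 1.24 m/d

1.24 m/d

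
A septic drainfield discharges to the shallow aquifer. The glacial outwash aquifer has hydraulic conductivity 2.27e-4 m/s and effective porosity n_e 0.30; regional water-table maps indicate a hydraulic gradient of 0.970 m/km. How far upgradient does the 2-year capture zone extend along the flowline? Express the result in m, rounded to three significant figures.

K = 2.27e-4 m/s × 86400 s/d = 19.61 m/d
Darcy flux q = K·i = 19.61 × 9.7e-4 = 0.01902 m/d
v_s = q/n_e = 0.01902/0.30 = 0.06341 m/d
T = 2 yr × 365 = 730 d
L = v × T = 0.06341 × 730 = 46.29 m

46.3 m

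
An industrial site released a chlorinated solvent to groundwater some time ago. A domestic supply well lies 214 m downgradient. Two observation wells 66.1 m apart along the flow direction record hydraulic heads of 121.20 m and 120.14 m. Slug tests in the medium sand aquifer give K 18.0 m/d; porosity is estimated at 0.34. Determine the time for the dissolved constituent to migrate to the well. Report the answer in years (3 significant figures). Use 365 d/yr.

Hydraulic gradient i = (121.20 − 120.14) / 66.1 = 1.06 / 66.1 = 0.01604
Specific discharge q = 18.0 × 0.01604 = 0.2887 m/d
v_s = q/n_e = 0.2887/0.34 = 0.8490 m/d
t = L / v = 214 / 0.8490 = 252.1 d
   = 252.1 / 365 = 0.691 yr

0.691 years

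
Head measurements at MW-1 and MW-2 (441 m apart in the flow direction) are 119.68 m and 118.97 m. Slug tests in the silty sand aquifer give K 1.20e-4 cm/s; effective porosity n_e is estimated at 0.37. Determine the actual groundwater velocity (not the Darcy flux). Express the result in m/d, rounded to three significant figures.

4.51e-4 m/d

Hydraulic gradient i = (119.68 − 118.97) / 441 = 0.71 / 441 = 0.001610
K = 1.20e-4 cm/s × 864 = 0.1037 m/d
Darcy flux q = K·i = 0.1037 × 0.001610 = 1.669e-4 m/d
v_s = q/n_e = 1.669e-4/0.37 = 4.511e-4 m/d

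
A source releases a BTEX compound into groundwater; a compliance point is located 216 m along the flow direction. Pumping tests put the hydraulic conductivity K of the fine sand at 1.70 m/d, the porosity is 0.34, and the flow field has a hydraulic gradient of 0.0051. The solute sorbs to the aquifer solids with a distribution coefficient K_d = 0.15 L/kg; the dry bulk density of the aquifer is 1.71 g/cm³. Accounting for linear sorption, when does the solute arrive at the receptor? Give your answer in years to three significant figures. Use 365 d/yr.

40.7 years

q = Ki = 1.70 × 0.0051 = 0.008670 m/d
Seepage velocity v = q / n = 0.008670 / 0.34 = 0.02550 m/d
Retardation R = 1 + ρ_b·K_d/n = 1 + 1.71×0.15/0.34 = 1.754
Contaminant velocity v_c = v/R = 0.02550/1.754 = 0.01453 m/d
t = L/v_c = 216/0.01453 = 14860 d
   = 14860/365 = 40.7 yr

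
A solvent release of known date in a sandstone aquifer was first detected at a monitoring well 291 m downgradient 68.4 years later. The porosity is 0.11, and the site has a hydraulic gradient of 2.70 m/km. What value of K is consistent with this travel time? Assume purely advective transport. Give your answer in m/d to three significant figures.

t = 68.4 years = 24970 d
v = L / t = 291 / 24970 = 0.01166 m/d
K = v · n / i = 0.01166 × 0.11 / 0.0027 = 0.475 m/d

0.475 m/d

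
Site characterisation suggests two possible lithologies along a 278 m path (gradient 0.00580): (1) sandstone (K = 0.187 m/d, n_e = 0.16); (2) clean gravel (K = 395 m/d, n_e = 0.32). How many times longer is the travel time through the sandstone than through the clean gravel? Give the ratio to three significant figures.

Unit 1 (sandstone): v = 0.187×0.0058/0.16 = 0.006779 m/d, t = 278/0.006779 = 41010 d
Unit 2 (clean gravel): v = 395×0.0058/0.32 = 7.159 m/d, t = 278/7.159 = 38.83 d
t(sandstone) / t(clean gravel) = 41010/38.83 = 1060

1060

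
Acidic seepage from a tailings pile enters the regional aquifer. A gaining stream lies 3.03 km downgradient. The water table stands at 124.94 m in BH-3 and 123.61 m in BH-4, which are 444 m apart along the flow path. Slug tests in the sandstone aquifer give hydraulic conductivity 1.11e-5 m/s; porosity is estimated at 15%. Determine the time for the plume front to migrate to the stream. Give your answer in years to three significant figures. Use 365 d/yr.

433 years

Hydraulic gradient i = (124.94 − 123.61) / 444 = 1.33 / 444 = 0.002995
K = 1.11e-5 m/s × 86400 s/d = 0.9590 m/d
Specific discharge q = 0.9590 × 0.002995 = 0.002873 m/d
v = Ki/n = 0.9590·0.002995/0.15 = 0.01915 m/d
L = 3.03 km = 3030 m
t = L / v = 3030 / 0.01915 = 158200 d
   = 158200 / 365 = 433 yr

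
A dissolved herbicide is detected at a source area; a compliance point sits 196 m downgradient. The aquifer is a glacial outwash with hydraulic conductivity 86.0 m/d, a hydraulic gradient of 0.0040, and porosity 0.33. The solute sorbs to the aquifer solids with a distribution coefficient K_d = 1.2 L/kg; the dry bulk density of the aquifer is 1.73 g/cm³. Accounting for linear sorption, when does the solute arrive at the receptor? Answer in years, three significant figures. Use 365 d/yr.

Specific discharge q = 86.0 × 0.0040 = 0.3440 m/d
v = Ki/n = 86.0·0.0040/0.33 = 1.042 m/d
Retardation R = 1 + ρ_b·K_d/n = 1 + 1.73×1.2/0.33 = 7.291
Contaminant velocity v_c = v/R = 1.042/7.291 = 0.1430 m/d
t = L/v_c = 196/0.1430 = 1371 d
   = 1371/365 = 3.76 yr

3.76 years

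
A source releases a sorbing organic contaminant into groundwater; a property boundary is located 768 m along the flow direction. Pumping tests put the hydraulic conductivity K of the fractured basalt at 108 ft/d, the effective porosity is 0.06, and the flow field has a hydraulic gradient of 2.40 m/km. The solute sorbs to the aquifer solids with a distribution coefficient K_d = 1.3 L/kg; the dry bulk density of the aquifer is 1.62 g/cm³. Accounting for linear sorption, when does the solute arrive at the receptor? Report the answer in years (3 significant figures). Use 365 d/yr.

57.7 years

K = 108 ft/d × 0.3048 = 32.92 m/d
q = Ki = 32.92 × 0.0024 = 0.07900 m/d
v = Ki/n = 32.92·0.0024/0.06 = 1.317 m/d
Retardation R = 1 + ρ_b·K_d/n = 1 + 1.62×1.3/0.06 = 36.10
Contaminant velocity v_c = v/R = 1.317/36.10 = 0.03647 m/d
t = L/v_c = 768/0.03647 = 21060 d
   = 21060/365 = 57.7 yr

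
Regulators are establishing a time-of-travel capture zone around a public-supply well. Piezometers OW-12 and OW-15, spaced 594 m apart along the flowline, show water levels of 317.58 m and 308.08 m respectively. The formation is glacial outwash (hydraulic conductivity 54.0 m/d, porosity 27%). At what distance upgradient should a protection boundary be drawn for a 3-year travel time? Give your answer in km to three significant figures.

3.50 km

Hydraulic gradient i = (317.58 − 308.08) / 594 = 9.50 / 594 = 0.01599
Darcy flux q = K·i = 54.0 × 0.01599 = 0.8636 m/d
v_s = q/n_e = 0.8636/0.27 = 3.199 m/d
T = 3 yr × 365 = 1095 d
L = v × T = 3.199 × 1095 = 3503 m
   = 3.50 km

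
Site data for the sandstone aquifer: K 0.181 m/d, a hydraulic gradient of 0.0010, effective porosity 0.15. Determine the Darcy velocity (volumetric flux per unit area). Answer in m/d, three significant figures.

1.81e-4 m/d

Specific discharge q = 0.181 × 0.0010 = 1.810e-4 m/d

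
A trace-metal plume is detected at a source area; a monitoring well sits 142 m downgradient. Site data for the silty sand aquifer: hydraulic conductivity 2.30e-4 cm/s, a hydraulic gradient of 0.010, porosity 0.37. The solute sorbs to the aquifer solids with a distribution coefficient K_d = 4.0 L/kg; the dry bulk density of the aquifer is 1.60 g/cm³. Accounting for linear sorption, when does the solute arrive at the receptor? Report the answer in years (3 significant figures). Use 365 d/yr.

1330 years

K = 2.30e-4 cm/s × 864 = 0.1987 m/d
Specific discharge q = 0.1987 × 0.010 = 0.001987 m/d
v = Ki/n = 0.1987·0.010/0.37 = 0.005371 m/d
Retardation R = 1 + ρ_b·K_d/n = 1 + 1.60×4.0/0.37 = 18.30
Contaminant velocity v_c = v/R = 0.005371/18.30 = 2.935e-4 m/d
t = L/v_c = 142/2.935e-4 = 483800 d
   = 483800/365 = 1330 yr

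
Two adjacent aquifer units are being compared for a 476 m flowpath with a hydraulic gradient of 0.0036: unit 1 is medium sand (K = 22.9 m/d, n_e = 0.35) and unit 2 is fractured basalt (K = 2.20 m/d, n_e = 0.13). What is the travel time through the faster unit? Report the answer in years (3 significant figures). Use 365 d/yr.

Unit 1 (medium sand): v = 22.9×0.0036/0.35 = 0.2355 m/d, t = 476/0.2355 = 2021 d
Unit 2 (fractured basalt): v = 2.20×0.0036/0.13 = 0.06092 m/d, t = 476/0.06092 = 7813 d
Faster: 2021 d / 365 = 5.54 yr

5.54 years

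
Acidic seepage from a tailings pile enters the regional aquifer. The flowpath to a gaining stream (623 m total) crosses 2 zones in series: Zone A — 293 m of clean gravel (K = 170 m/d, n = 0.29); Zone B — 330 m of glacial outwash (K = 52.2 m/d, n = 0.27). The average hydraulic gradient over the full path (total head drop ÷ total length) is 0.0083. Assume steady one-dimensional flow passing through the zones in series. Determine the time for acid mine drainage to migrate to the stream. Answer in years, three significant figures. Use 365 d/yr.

0.742 years

Continuity: the same q passes through each zone, so ΔH = q·Σ(L_j/K_j) — the zones act as resistances in series.
Σ(L/K) = 293/170 + 330/52.2 = 1.724 + 6.322 = 8.045 d
K_eq = L_total / Σ(L/K) = 623 / 8.045 = 77.44 m/d
q = K_eq · i = 77.44 × 0.0083 = 0.6427 m/d (same in every zone)
Zone A: v = q/n = 0.6427/0.29 = 2.216 m/d → t_A = 293/2.216 = 132.2 d
Zone B: v = q/n = 0.6427/0.27 = 2.380 m/d → t_B = 330/2.380 = 138.6 d
Total t = 132.2 + 138.6 = 270.8 d
   = 270.8 / 365 = 0.742 yr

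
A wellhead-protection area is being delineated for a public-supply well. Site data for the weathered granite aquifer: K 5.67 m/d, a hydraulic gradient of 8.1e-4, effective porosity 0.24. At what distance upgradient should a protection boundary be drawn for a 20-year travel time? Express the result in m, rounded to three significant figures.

q = Ki = 5.67 × 8.1e-4 = 0.004593 m/d
v = Ki/n = 5.67·8.1e-4/0.24 = 0.01914 m/d
T = 20 yr × 365 = 7300 d
L = v × T = 0.01914 × 7300 = 139.7 m

140 m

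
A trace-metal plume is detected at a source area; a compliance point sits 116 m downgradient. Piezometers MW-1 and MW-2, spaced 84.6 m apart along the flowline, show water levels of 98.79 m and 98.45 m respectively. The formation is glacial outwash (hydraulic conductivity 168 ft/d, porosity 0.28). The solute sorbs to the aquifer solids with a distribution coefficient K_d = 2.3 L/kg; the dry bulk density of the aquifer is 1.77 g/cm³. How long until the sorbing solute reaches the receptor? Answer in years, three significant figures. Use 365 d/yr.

Hydraulic gradient i = (98.79 − 98.45) / 84.6 = 0.34 / 84.6 = 0.004019
K = 168 ft/d × 0.3048 = 51.21 m/d
q = Ki = 51.21 × 0.004019 = 0.2058 m/d
Average linear velocity = 0.2058 / 0.28 = 0.7350 m/d
Retardation R = 1 + ρ_b·K_d/n = 1 + 1.77×2.3/0.28 = 15.54
Contaminant velocity v_c = v/R = 0.7350/15.54 = 0.04730 m/d
t = L/v_c = 116/0.04730 = 2453 d
   = 2453/365 = 6.72 yr

6.72 years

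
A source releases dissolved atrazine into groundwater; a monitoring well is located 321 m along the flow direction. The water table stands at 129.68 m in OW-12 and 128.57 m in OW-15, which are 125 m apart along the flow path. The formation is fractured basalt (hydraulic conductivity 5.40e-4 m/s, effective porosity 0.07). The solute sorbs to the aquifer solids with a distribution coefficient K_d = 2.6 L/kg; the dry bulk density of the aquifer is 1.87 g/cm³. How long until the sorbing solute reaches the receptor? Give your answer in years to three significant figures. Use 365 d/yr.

Hydraulic gradient i = (129.68 − 128.57) / 125 = 1.11 / 125 = 0.008880
K = 5.40e-4 m/s × 86400 s/d = 46.66 m/d
Specific discharge q = 46.66 × 0.008880 = 0.4143 m/d
Seepage velocity v = q / n = 0.4143 / 0.07 = 5.919 m/d
Retardation R = 1 + ρ_b·K_d/n = 1 + 1.87×2.6/0.07 = 70.46
Contaminant velocity v_c = v/R = 5.919/70.46 = 0.08400 m/d
t = L/v_c = 321/0.08400 = 3821 d
   = 3821/365 = 10.5 yr

10.5 years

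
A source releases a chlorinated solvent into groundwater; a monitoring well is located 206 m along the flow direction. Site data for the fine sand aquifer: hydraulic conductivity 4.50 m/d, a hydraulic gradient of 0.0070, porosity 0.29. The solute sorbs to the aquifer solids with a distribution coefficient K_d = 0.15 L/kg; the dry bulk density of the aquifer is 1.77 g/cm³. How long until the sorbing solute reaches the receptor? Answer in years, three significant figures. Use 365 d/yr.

9.95 years

Specific discharge q = 4.50 × 0.0070 = 0.03150 m/d
v = Ki/n = 4.50·0.0070/0.29 = 0.1086 m/d
Retardation R = 1 + ρ_b·K_d/n = 1 + 1.77×0.15/0.29 = 1.916
Contaminant velocity v_c = v/R = 0.1086/1.916 = 0.05671 m/d
t = L/v_c = 206/0.05671 = 3633 d
   = 3633/365 = 9.95 yr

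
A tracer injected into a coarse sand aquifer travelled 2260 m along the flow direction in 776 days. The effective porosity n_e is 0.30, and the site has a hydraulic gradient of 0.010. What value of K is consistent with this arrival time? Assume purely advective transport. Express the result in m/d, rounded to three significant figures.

87.4 m/d

v = L / t = 2260 / 776 = 2.912 m/d
K = v · n / i = 2.912 × 0.30 / 0.010 = 87.4 m/d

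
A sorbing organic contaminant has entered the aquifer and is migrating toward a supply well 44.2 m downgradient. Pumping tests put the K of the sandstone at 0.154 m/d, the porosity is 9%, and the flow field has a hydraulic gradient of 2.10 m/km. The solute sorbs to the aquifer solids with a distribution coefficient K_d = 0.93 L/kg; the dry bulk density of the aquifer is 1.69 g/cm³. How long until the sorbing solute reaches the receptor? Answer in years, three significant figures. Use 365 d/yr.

622 years

q = Ki = 0.154 × 0.0021 = 3.234e-4 m/d
v_s = q/n_e = 3.234e-4/0.09 = 0.003593 m/d
Retardation R = 1 + ρ_b·K_d/n = 1 + 1.69×0.93/0.09 = 18.46
Contaminant velocity v_c = v/R = 0.003593/18.46 = 1.946e-4 m/d
t = L/v_c = 44.2/1.946e-4 = 227100 d
   = 227100/365 = 622 yr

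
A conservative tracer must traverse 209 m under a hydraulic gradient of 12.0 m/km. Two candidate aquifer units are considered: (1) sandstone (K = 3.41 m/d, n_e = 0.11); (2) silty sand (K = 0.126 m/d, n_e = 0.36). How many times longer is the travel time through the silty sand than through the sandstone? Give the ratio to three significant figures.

88.6

Unit 1 (sandstone): v = 3.41×0.012/0.11 = 0.3720 m/d, t = 209/0.3720 = 561.8 d
Unit 2 (silty sand): v = 0.126×0.012/0.36 = 0.004200 m/d, t = 209/0.004200 = 49760 d
t(silty sand) / t(sandstone) = 49760/561.8 = 88.6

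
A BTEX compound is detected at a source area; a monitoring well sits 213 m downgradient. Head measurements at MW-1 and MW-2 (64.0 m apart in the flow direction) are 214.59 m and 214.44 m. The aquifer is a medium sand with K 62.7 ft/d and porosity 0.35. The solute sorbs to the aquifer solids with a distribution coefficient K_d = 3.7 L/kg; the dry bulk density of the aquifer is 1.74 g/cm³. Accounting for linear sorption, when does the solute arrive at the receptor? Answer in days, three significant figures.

32300 days

Hydraulic gradient i = (214.59 − 214.44) / 64.0 = 0.15 / 64.0 = 0.002344
K = 62.7 ft/d × 0.3048 = 19.11 m/d
Specific discharge q = 19.11 × 0.002344 = 0.04479 m/d
Average linear velocity = 0.04479 / 0.35 = 0.1280 m/d
Retardation R = 1 + ρ_b·K_d/n = 1 + 1.74×3.7/0.35 = 19.39
Contaminant velocity v_c = v/R = 0.1280/19.39 = 0.006599 m/d
t = L/v_c = 213/0.006599 = 32280 d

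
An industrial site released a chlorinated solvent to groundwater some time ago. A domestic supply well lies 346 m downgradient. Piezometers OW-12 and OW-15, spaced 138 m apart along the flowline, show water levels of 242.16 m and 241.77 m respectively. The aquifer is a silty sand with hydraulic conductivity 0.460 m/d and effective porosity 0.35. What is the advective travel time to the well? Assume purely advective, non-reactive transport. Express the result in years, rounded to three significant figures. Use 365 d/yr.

255 years

Hydraulic gradient i = (242.16 − 241.77) / 138 = 0.39 / 138 = 0.002826
Specific discharge q = 0.460 × 0.002826 = 0.001300 m/d
v = Ki/n = 0.460·0.002826/0.35 = 0.003714 m/d
t = L / v = 346 / 0.003714 = 93150 d
   = 93150 / 365 = 255 yr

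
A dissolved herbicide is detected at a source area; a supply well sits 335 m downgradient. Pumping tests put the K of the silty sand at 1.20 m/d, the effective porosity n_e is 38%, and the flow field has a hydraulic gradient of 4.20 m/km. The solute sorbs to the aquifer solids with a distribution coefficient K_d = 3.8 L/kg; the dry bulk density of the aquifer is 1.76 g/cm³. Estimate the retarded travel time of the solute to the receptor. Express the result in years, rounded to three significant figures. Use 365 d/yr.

Darcy flux q = K·i = 1.20 × 0.0042 = 0.005040 m/d
Seepage velocity v = q / n = 0.005040 / 0.38 = 0.01326 m/d
Retardation R = 1 + ρ_b·K_d/n = 1 + 1.76×3.8/0.38 = 18.60
Contaminant velocity v_c = v/R = 0.01326/18.60 = 7.131e-4 m/d
t = L/v_c = 335/7.131e-4 = 469800 d
   = 469800/365 = 1290 yr

1290 years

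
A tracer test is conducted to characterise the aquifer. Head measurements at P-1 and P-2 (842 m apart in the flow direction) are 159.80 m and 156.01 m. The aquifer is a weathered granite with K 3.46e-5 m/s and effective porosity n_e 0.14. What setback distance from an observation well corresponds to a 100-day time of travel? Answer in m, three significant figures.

9.61 m

Hydraulic gradient i = (159.80 − 156.01) / 842 = 3.79 / 842 = 0.004501
K = 3.46e-5 m/s × 86400 s/d = 2.989 m/d
Darcy flux q = K·i = 2.989 × 0.004501 = 0.01346 m/d
Average linear velocity = 0.01346 / 0.14 = 0.09611 m/d
L = v × T = 0.09611 × 100 = 9.611 m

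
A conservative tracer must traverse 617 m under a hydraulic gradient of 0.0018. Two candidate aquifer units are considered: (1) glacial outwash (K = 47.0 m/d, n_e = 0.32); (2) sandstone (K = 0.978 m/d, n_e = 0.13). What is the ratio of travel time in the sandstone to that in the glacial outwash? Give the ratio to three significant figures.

19.5

Unit 1 (glacial outwash): v = 47.0×0.0018/0.32 = 0.2644 m/d, t = 617/0.2644 = 2334 d
Unit 2 (sandstone): v = 0.978×0.0018/0.13 = 0.01354 m/d, t = 617/0.01354 = 45560 d
t(sandstone) / t(glacial outwash) = 45560/2334 = 19.5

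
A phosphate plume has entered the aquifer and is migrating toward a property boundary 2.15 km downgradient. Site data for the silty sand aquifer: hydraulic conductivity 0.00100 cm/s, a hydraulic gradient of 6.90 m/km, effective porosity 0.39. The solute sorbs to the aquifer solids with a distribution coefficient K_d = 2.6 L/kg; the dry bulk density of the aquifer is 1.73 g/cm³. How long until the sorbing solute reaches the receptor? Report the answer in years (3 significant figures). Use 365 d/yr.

K = 0.00100 cm/s × 864 = 0.8640 m/d
Specific discharge q = 0.8640 × 0.0069 = 0.005962 m/d
v_s = q/n_e = 0.005962/0.39 = 0.01529 m/d
Retardation R = 1 + ρ_b·K_d/n = 1 + 1.73×2.6/0.39 = 12.53
Contaminant velocity v_c = v/R = 0.01529/12.53 = 0.001220 m/d
L = 2.15 km = 2150 m
t = L/v_c = 2150/0.001220 = 1.763e6 d
   = 1.763e6/365 = 4830 yr

4830 years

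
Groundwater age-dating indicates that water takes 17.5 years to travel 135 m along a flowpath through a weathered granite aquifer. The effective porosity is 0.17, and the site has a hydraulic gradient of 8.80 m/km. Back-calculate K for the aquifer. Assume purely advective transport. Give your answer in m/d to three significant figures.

0.408 m/d

t = 17.5 years = 6388 d
v = L / t = 135 / 6388 = 0.02114 m/d
K = v · n / i = 0.02114 × 0.17 / 0.0088 = 0.408 m/d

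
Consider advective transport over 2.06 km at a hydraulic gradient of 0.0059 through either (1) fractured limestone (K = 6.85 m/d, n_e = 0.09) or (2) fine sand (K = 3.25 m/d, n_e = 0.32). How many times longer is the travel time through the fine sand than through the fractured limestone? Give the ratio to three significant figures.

7.49

Unit 1 (fractured limestone): v = 6.85×0.0059/0.09 = 0.4491 m/d, t = 2060/0.4491 = 4587 d
Unit 2 (fine sand): v = 3.25×0.0059/0.32 = 0.05992 m/d, t = 2060/0.05992 = 34380 d
t(fine sand) / t(fractured limestone) = 34380/4587 = 7.49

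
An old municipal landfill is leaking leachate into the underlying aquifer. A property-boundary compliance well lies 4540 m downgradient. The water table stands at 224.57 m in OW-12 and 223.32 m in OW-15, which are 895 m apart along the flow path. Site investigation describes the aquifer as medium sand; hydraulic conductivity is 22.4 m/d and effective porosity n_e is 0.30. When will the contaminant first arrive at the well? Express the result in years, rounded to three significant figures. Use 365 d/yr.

119 years

Hydraulic gradient i = (224.57 − 223.32) / 895 = 1.25 / 895 = 0.001397
Darcy flux q = K·i = 22.4 × 0.001397 = 0.03128 m/d
Seepage velocity v = q / n = 0.03128 / 0.30 = 0.1043 m/d
t = L / v = 4540 / 0.1043 = 43540 d
   = 43540 / 365 = 119 yr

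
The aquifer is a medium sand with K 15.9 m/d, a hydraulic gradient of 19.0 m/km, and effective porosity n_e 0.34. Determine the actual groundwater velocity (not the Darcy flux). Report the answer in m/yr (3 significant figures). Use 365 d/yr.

324 m/yr

Darcy flux q = K·i = 15.9 × 0.019 = 0.3021 m/d
Seepage velocity v = q / n = 0.3021 / 0.34 = 0.8885 m/d
   = 0.8885 × 365 = 324 m/yr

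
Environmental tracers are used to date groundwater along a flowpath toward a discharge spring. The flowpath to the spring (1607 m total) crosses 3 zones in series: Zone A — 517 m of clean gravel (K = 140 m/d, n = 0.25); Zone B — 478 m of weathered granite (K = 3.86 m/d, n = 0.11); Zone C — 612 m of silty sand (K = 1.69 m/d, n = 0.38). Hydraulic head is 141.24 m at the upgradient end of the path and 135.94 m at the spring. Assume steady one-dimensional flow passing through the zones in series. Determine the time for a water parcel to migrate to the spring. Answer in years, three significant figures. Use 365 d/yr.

Total head drop ΔH = 141.24 − 135.94 = 5.30 m
Continuity: the same q passes through each zone, so ΔH = q·Σ(L_j/K_j) — the zones act as resistances in series.
Σ(L/K) = 517/140 + 478/3.86 + 612/1.69 = 3.693 + 123.8 + 362.1 = 489.7 d
q = ΔH / Σ(L/K) = 5.30 / 489.7 = 0.01082 m/d (same in every zone)
Zone A: v = q/n = 0.01082/0.25 = 0.04330 m/d → t_A = 517/0.04330 = 11940 d
Zone B: v = q/n = 0.01082/0.11 = 0.09840 m/d → t_B = 478/0.09840 = 4858 d
Zone C: v = q/n = 0.01082/0.38 = 0.02848 m/d → t_C = 612/0.02848 = 21490 d
Total t = 11940 + 4858 + 21490 = 38280 d
   = 38280 / 365 = 105 yr

105 years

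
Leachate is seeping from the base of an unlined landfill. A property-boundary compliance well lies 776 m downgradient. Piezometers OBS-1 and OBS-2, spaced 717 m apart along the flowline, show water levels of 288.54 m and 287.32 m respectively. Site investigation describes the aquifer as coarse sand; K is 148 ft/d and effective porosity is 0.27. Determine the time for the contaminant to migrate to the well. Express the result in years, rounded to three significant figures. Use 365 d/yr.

7.48 years

Hydraulic gradient i = (288.54 − 287.32) / 717 = 1.22 / 717 = 0.001702
K = 148 ft/d × 0.3048 = 45.11 m/d
Specific discharge q = 45.11 × 0.001702 = 0.07676 m/d
Seepage velocity v = q / n = 0.07676 / 0.27 = 0.2843 m/d
t = L / v = 776 / 0.2843 = 2730 d
   = 2730 / 365 = 7.48 yr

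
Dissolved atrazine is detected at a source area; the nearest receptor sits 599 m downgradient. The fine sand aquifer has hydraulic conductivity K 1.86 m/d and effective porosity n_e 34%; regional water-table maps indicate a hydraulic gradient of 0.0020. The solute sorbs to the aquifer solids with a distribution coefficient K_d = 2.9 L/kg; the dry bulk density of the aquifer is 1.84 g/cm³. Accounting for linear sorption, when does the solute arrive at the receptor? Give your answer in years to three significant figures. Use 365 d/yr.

2500 years

Specific discharge q = 1.86 × 0.0020 = 0.003720 m/d
Average linear velocity = 0.003720 / 0.34 = 0.01094 m/d
Retardation R = 1 + ρ_b·K_d/n = 1 + 1.84×2.9/0.34 = 16.69
Contaminant velocity v_c = v/R = 0.01094/16.69 = 6.554e-4 m/d
t = L/v_c = 599/6.554e-4 = 914000 d
   = 914000/365 = 2500 yr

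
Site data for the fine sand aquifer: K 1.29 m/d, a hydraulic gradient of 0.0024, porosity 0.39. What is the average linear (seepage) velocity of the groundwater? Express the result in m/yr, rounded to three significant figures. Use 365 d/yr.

Darcy flux q = K·i = 1.29 × 0.0024 = 0.003096 m/d
v_s = q/n_e = 0.003096/0.39 = 0.007938 m/d
   = 0.007938 × 365 = 2.90 m/yr

2.90 m/yr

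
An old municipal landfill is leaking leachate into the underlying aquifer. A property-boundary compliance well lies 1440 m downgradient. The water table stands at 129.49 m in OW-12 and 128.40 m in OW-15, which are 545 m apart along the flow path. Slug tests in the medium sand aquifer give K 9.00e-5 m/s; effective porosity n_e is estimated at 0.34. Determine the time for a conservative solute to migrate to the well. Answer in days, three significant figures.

31500 days

Hydraulic gradient i = (129.49 − 128.40) / 545 = 1.09 / 545 = 0.002000
K = 9.00e-5 m/s × 86400 s/d = 7.776 m/d
q = Ki = 7.776 × 0.002000 = 0.01555 m/d
v_s = q/n_e = 0.01555/0.34 = 0.04574 m/d
t = L / v = 1440 / 0.04574 = 31480 d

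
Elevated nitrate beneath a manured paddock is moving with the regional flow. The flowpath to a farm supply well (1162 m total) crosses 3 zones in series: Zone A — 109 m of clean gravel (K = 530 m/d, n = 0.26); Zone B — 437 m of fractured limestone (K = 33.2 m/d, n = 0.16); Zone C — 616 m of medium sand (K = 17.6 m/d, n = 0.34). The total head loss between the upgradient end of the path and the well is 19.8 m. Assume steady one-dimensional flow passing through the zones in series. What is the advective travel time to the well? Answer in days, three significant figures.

752 days

Steady 1-D flow in series ⇒ the Darcy flux q is identical in every zone and the zone head losses add (resistances L/K in series).
Σ(L/K) = 109/530 + 437/33.2 + 616/17.6 = 0.2057 + 13.16 + 35.00 = 48.37 d
q = ΔH / Σ(L/K) = 19.8 / 48.37 = 0.4094 m/d (same in every zone)
Zone A: v = q/n = 0.4094/0.26 = 1.574 m/d → t_A = 109/1.574 = 69.23 d
Zone B: v = q/n = 0.4094/0.16 = 2.558 m/d → t_B = 437/2.558 = 170.8 d
Zone C: v = q/n = 0.4094/0.34 = 1.204 m/d → t_C = 616/1.204 = 511.6 d
Total t = 69.23 + 170.8 + 511.6 = 751.7 d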